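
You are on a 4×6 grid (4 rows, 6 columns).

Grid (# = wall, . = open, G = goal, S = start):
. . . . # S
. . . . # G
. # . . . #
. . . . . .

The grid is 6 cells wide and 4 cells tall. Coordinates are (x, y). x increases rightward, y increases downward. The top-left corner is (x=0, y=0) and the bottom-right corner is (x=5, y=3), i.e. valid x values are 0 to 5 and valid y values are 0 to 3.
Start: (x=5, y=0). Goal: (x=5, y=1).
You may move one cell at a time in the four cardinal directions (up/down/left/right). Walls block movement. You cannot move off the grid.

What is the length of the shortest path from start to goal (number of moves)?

BFS from (x=5, y=0) until reaching (x=5, y=1):
  Distance 0: (x=5, y=0)
  Distance 1: (x=5, y=1)  <- goal reached here
One shortest path (1 moves): (x=5, y=0) -> (x=5, y=1)

Answer: Shortest path length: 1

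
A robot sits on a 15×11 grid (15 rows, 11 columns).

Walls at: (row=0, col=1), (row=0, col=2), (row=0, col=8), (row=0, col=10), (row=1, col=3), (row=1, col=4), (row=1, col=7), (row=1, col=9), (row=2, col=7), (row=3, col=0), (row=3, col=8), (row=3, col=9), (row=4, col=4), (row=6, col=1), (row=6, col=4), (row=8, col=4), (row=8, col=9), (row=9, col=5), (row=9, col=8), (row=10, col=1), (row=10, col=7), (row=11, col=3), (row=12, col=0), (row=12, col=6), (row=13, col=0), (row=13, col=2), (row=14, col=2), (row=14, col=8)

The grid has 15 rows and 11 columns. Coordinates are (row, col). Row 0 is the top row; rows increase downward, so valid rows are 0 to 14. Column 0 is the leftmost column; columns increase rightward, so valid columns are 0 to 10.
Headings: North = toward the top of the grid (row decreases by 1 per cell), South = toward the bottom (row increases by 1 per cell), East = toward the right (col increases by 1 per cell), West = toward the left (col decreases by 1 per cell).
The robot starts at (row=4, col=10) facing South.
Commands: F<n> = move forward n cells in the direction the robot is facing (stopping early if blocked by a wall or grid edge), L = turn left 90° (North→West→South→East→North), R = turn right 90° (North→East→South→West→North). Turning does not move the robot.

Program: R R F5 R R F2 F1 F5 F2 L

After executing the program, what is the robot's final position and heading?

Start: (row=4, col=10), facing South
  R: turn right, now facing West
  R: turn right, now facing North
  F5: move forward 3/5 (blocked), now at (row=1, col=10)
  R: turn right, now facing East
  R: turn right, now facing South
  F2: move forward 2, now at (row=3, col=10)
  F1: move forward 1, now at (row=4, col=10)
  F5: move forward 5, now at (row=9, col=10)
  F2: move forward 2, now at (row=11, col=10)
  L: turn left, now facing East
Final: (row=11, col=10), facing East

Answer: Final position: (row=11, col=10), facing East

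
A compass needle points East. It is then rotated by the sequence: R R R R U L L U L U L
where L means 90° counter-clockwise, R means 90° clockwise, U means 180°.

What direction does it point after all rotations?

Start: East
  R (right (90° clockwise)) -> South
  R (right (90° clockwise)) -> West
  R (right (90° clockwise)) -> North
  R (right (90° clockwise)) -> East
  U (U-turn (180°)) -> West
  L (left (90° counter-clockwise)) -> South
  L (left (90° counter-clockwise)) -> East
  U (U-turn (180°)) -> West
  L (left (90° counter-clockwise)) -> South
  U (U-turn (180°)) -> North
  L (left (90° counter-clockwise)) -> West
Final: West

Answer: Final heading: West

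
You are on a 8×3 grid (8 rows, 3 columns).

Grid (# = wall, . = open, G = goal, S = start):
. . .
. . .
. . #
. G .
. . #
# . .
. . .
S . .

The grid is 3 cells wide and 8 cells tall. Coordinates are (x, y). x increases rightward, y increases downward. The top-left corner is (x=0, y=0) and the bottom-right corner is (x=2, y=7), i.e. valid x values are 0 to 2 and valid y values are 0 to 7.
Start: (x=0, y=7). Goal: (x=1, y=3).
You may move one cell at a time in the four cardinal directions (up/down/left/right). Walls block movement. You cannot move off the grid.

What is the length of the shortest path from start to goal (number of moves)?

Answer: Shortest path length: 5

Derivation:
BFS from (x=0, y=7) until reaching (x=1, y=3):
  Distance 0: (x=0, y=7)
  Distance 1: (x=0, y=6), (x=1, y=7)
  Distance 2: (x=1, y=6), (x=2, y=7)
  Distance 3: (x=1, y=5), (x=2, y=6)
  Distance 4: (x=1, y=4), (x=2, y=5)
  Distance 5: (x=1, y=3), (x=0, y=4)  <- goal reached here
One shortest path (5 moves): (x=0, y=7) -> (x=1, y=7) -> (x=1, y=6) -> (x=1, y=5) -> (x=1, y=4) -> (x=1, y=3)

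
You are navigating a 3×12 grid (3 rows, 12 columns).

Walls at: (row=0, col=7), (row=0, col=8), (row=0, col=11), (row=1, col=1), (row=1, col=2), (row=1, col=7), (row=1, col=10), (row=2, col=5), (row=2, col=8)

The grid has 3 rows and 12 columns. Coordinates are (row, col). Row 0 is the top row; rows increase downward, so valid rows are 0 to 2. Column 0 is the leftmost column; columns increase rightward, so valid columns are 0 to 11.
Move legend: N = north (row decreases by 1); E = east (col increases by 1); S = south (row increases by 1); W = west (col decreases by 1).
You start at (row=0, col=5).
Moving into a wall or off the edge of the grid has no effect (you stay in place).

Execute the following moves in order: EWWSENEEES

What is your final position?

Answer: Final position: (row=1, col=6)

Derivation:
Start: (row=0, col=5)
  E (east): (row=0, col=5) -> (row=0, col=6)
  W (west): (row=0, col=6) -> (row=0, col=5)
  W (west): (row=0, col=5) -> (row=0, col=4)
  S (south): (row=0, col=4) -> (row=1, col=4)
  E (east): (row=1, col=4) -> (row=1, col=5)
  N (north): (row=1, col=5) -> (row=0, col=5)
  E (east): (row=0, col=5) -> (row=0, col=6)
  E (east): blocked, stay at (row=0, col=6)
  E (east): blocked, stay at (row=0, col=6)
  S (south): (row=0, col=6) -> (row=1, col=6)
Final: (row=1, col=6)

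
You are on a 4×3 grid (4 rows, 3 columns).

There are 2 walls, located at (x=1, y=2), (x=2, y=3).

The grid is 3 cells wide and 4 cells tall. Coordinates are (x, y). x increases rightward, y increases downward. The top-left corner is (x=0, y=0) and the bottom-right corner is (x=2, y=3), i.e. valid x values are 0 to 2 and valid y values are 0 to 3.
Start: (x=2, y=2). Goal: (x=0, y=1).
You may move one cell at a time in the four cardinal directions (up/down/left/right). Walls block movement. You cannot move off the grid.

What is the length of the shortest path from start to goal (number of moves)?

BFS from (x=2, y=2) until reaching (x=0, y=1):
  Distance 0: (x=2, y=2)
  Distance 1: (x=2, y=1)
  Distance 2: (x=2, y=0), (x=1, y=1)
  Distance 3: (x=1, y=0), (x=0, y=1)  <- goal reached here
One shortest path (3 moves): (x=2, y=2) -> (x=2, y=1) -> (x=1, y=1) -> (x=0, y=1)

Answer: Shortest path length: 3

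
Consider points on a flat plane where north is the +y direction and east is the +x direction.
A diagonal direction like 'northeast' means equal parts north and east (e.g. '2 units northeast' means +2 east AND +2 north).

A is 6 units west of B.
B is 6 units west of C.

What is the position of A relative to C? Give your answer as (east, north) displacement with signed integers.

Answer: A is at (east=-12, north=0) relative to C.

Derivation:
Place C at the origin (east=0, north=0).
  B is 6 units west of C: delta (east=-6, north=+0); B at (east=-6, north=0).
  A is 6 units west of B: delta (east=-6, north=+0); A at (east=-12, north=0).
Therefore A relative to C: (east=-12, north=0).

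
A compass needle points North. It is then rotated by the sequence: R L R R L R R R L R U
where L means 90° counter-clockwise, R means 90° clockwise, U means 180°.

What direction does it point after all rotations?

Start: North
  R (right (90° clockwise)) -> East
  L (left (90° counter-clockwise)) -> North
  R (right (90° clockwise)) -> East
  R (right (90° clockwise)) -> South
  L (left (90° counter-clockwise)) -> East
  R (right (90° clockwise)) -> South
  R (right (90° clockwise)) -> West
  R (right (90° clockwise)) -> North
  L (left (90° counter-clockwise)) -> West
  R (right (90° clockwise)) -> North
  U (U-turn (180°)) -> South
Final: South

Answer: Final heading: South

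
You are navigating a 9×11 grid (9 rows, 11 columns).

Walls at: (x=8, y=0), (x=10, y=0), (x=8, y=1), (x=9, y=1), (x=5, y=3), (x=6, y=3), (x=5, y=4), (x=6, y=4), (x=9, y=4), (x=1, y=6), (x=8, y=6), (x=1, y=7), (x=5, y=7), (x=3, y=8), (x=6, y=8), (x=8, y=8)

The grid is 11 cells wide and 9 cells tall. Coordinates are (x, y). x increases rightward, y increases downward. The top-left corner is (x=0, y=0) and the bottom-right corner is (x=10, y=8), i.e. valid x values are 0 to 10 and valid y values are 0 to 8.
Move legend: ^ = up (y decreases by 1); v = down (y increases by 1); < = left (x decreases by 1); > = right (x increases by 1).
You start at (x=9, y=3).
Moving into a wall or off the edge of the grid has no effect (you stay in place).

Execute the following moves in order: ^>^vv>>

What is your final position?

Start: (x=9, y=3)
  ^ (up): (x=9, y=3) -> (x=9, y=2)
  > (right): (x=9, y=2) -> (x=10, y=2)
  ^ (up): (x=10, y=2) -> (x=10, y=1)
  v (down): (x=10, y=1) -> (x=10, y=2)
  v (down): (x=10, y=2) -> (x=10, y=3)
  > (right): blocked, stay at (x=10, y=3)
  > (right): blocked, stay at (x=10, y=3)
Final: (x=10, y=3)

Answer: Final position: (x=10, y=3)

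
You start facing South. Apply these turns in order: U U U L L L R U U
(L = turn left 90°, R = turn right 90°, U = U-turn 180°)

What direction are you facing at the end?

Start: South
  U (U-turn (180°)) -> North
  U (U-turn (180°)) -> South
  U (U-turn (180°)) -> North
  L (left (90° counter-clockwise)) -> West
  L (left (90° counter-clockwise)) -> South
  L (left (90° counter-clockwise)) -> East
  R (right (90° clockwise)) -> South
  U (U-turn (180°)) -> North
  U (U-turn (180°)) -> South
Final: South

Answer: Final heading: South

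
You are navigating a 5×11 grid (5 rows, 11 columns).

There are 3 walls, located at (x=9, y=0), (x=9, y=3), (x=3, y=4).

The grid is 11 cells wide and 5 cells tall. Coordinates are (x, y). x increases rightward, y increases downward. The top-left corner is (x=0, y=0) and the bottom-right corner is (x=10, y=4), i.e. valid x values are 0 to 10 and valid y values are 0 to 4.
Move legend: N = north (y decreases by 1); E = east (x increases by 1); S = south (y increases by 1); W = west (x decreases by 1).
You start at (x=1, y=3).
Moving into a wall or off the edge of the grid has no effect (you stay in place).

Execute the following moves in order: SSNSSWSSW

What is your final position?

Start: (x=1, y=3)
  S (south): (x=1, y=3) -> (x=1, y=4)
  S (south): blocked, stay at (x=1, y=4)
  N (north): (x=1, y=4) -> (x=1, y=3)
  S (south): (x=1, y=3) -> (x=1, y=4)
  S (south): blocked, stay at (x=1, y=4)
  W (west): (x=1, y=4) -> (x=0, y=4)
  S (south): blocked, stay at (x=0, y=4)
  S (south): blocked, stay at (x=0, y=4)
  W (west): blocked, stay at (x=0, y=4)
Final: (x=0, y=4)

Answer: Final position: (x=0, y=4)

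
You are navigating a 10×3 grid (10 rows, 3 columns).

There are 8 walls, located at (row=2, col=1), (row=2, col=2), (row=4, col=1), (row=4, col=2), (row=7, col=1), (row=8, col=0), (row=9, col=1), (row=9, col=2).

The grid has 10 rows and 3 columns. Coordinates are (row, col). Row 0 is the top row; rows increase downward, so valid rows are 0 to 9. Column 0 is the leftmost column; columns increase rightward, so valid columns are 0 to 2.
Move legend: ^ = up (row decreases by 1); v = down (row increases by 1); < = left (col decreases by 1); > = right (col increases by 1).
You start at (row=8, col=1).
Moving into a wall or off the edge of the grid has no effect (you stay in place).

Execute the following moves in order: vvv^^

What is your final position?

Answer: Final position: (row=8, col=1)

Derivation:
Start: (row=8, col=1)
  [×3]v (down): blocked, stay at (row=8, col=1)
  ^ (up): blocked, stay at (row=8, col=1)
  ^ (up): blocked, stay at (row=8, col=1)
Final: (row=8, col=1)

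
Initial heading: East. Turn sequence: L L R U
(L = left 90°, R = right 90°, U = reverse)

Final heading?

Answer: Final heading: South

Derivation:
Start: East
  L (left (90° counter-clockwise)) -> North
  L (left (90° counter-clockwise)) -> West
  R (right (90° clockwise)) -> North
  U (U-turn (180°)) -> South
Final: South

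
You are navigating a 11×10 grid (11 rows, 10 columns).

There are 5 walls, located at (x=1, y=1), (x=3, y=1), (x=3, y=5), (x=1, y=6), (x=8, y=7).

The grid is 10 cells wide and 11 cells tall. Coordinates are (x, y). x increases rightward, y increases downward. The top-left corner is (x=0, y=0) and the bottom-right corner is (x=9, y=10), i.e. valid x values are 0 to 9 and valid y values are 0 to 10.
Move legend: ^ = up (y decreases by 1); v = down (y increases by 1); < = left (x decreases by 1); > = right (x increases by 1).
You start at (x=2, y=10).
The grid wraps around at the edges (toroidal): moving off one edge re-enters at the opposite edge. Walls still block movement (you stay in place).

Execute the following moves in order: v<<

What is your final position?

Answer: Final position: (x=0, y=0)

Derivation:
Start: (x=2, y=10)
  v (down): (x=2, y=10) -> (x=2, y=0)
  < (left): (x=2, y=0) -> (x=1, y=0)
  < (left): (x=1, y=0) -> (x=0, y=0)
Final: (x=0, y=0)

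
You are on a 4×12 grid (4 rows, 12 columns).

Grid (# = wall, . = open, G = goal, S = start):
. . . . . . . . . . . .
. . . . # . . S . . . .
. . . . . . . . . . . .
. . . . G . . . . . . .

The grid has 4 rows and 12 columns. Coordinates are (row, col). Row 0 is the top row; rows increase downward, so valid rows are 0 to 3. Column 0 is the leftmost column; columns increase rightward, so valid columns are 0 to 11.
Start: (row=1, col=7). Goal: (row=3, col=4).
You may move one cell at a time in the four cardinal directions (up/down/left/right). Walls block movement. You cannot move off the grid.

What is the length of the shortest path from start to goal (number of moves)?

Answer: Shortest path length: 5

Derivation:
BFS from (row=1, col=7) until reaching (row=3, col=4):
  Distance 0: (row=1, col=7)
  Distance 1: (row=0, col=7), (row=1, col=6), (row=1, col=8), (row=2, col=7)
  Distance 2: (row=0, col=6), (row=0, col=8), (row=1, col=5), (row=1, col=9), (row=2, col=6), (row=2, col=8), (row=3, col=7)
  Distance 3: (row=0, col=5), (row=0, col=9), (row=1, col=10), (row=2, col=5), (row=2, col=9), (row=3, col=6), (row=3, col=8)
  Distance 4: (row=0, col=4), (row=0, col=10), (row=1, col=11), (row=2, col=4), (row=2, col=10), (row=3, col=5), (row=3, col=9)
  Distance 5: (row=0, col=3), (row=0, col=11), (row=2, col=3), (row=2, col=11), (row=3, col=4), (row=3, col=10)  <- goal reached here
One shortest path (5 moves): (row=1, col=7) -> (row=1, col=6) -> (row=1, col=5) -> (row=2, col=5) -> (row=2, col=4) -> (row=3, col=4)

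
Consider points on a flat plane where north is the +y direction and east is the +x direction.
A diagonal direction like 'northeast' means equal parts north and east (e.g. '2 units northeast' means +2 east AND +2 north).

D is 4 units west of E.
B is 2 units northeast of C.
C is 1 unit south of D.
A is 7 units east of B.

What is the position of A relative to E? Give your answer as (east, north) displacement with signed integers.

Answer: A is at (east=5, north=1) relative to E.

Derivation:
Place E at the origin (east=0, north=0).
  D is 4 units west of E: delta (east=-4, north=+0); D at (east=-4, north=0).
  C is 1 unit south of D: delta (east=+0, north=-1); C at (east=-4, north=-1).
  B is 2 units northeast of C: delta (east=+2, north=+2); B at (east=-2, north=1).
  A is 7 units east of B: delta (east=+7, north=+0); A at (east=5, north=1).
Therefore A relative to E: (east=5, north=1).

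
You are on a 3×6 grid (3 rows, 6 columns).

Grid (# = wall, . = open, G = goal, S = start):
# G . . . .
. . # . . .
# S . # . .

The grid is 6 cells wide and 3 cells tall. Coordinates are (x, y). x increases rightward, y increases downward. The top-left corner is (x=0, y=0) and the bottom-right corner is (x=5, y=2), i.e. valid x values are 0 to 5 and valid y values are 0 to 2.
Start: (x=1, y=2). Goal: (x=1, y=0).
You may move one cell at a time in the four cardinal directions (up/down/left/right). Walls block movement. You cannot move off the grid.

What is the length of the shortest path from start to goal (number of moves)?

Answer: Shortest path length: 2

Derivation:
BFS from (x=1, y=2) until reaching (x=1, y=0):
  Distance 0: (x=1, y=2)
  Distance 1: (x=1, y=1), (x=2, y=2)
  Distance 2: (x=1, y=0), (x=0, y=1)  <- goal reached here
One shortest path (2 moves): (x=1, y=2) -> (x=1, y=1) -> (x=1, y=0)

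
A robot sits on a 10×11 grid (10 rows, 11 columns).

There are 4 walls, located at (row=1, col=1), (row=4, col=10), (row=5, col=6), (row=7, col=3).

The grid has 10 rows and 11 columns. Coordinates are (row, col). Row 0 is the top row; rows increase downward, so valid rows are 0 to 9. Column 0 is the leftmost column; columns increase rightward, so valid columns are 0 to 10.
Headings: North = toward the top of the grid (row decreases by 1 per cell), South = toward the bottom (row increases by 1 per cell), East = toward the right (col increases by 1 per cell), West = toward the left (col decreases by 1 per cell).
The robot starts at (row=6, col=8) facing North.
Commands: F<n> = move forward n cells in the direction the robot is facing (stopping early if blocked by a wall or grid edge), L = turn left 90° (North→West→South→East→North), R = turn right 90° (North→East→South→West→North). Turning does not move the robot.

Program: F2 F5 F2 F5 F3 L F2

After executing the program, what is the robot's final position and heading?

Start: (row=6, col=8), facing North
  F2: move forward 2, now at (row=4, col=8)
  F5: move forward 4/5 (blocked), now at (row=0, col=8)
  F2: move forward 0/2 (blocked), now at (row=0, col=8)
  F5: move forward 0/5 (blocked), now at (row=0, col=8)
  F3: move forward 0/3 (blocked), now at (row=0, col=8)
  L: turn left, now facing West
  F2: move forward 2, now at (row=0, col=6)
Final: (row=0, col=6), facing West

Answer: Final position: (row=0, col=6), facing West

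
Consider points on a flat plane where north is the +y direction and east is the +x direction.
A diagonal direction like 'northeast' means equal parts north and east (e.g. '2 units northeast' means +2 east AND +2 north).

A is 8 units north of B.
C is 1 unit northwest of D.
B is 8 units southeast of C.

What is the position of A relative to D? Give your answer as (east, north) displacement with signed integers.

Answer: A is at (east=7, north=1) relative to D.

Derivation:
Place D at the origin (east=0, north=0).
  C is 1 unit northwest of D: delta (east=-1, north=+1); C at (east=-1, north=1).
  B is 8 units southeast of C: delta (east=+8, north=-8); B at (east=7, north=-7).
  A is 8 units north of B: delta (east=+0, north=+8); A at (east=7, north=1).
Therefore A relative to D: (east=7, north=1).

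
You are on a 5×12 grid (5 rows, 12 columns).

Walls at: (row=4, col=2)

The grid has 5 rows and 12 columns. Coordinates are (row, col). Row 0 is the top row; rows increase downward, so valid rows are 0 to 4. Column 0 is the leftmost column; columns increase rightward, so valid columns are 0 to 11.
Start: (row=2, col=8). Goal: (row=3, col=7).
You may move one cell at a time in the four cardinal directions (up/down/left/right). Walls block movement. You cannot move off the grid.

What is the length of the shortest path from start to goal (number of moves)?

BFS from (row=2, col=8) until reaching (row=3, col=7):
  Distance 0: (row=2, col=8)
  Distance 1: (row=1, col=8), (row=2, col=7), (row=2, col=9), (row=3, col=8)
  Distance 2: (row=0, col=8), (row=1, col=7), (row=1, col=9), (row=2, col=6), (row=2, col=10), (row=3, col=7), (row=3, col=9), (row=4, col=8)  <- goal reached here
One shortest path (2 moves): (row=2, col=8) -> (row=2, col=7) -> (row=3, col=7)

Answer: Shortest path length: 2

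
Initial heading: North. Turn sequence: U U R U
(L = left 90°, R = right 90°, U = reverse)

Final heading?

Answer: Final heading: West

Derivation:
Start: North
  U (U-turn (180°)) -> South
  U (U-turn (180°)) -> North
  R (right (90° clockwise)) -> East
  U (U-turn (180°)) -> West
Final: West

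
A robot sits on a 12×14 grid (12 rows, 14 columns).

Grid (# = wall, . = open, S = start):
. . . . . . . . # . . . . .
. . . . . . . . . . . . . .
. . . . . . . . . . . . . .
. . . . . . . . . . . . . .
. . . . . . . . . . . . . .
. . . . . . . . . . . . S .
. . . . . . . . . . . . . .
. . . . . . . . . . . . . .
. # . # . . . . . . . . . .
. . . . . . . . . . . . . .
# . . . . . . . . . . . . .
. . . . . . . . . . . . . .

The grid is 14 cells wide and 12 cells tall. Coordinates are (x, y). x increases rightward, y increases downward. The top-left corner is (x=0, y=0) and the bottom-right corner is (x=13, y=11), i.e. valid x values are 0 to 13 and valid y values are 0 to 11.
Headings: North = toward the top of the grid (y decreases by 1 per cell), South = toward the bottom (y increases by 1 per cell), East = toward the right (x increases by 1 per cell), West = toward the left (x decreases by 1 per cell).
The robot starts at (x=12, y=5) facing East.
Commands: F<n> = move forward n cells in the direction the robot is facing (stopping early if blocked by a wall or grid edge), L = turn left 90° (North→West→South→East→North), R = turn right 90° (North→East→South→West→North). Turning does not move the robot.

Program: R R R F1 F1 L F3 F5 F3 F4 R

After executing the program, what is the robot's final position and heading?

Start: (x=12, y=5), facing East
  R: turn right, now facing South
  R: turn right, now facing West
  R: turn right, now facing North
  F1: move forward 1, now at (x=12, y=4)
  F1: move forward 1, now at (x=12, y=3)
  L: turn left, now facing West
  F3: move forward 3, now at (x=9, y=3)
  F5: move forward 5, now at (x=4, y=3)
  F3: move forward 3, now at (x=1, y=3)
  F4: move forward 1/4 (blocked), now at (x=0, y=3)
  R: turn right, now facing North
Final: (x=0, y=3), facing North

Answer: Final position: (x=0, y=3), facing North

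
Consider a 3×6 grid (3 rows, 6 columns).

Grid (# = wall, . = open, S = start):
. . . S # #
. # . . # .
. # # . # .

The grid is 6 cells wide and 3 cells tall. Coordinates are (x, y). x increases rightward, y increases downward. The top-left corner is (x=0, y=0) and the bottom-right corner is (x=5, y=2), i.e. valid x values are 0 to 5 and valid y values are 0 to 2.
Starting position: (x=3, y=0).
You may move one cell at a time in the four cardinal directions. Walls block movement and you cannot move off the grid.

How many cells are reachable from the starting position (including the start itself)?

Answer: Reachable cells: 9

Derivation:
BFS flood-fill from (x=3, y=0):
  Distance 0: (x=3, y=0)
  Distance 1: (x=2, y=0), (x=3, y=1)
  Distance 2: (x=1, y=0), (x=2, y=1), (x=3, y=2)
  Distance 3: (x=0, y=0)
  Distance 4: (x=0, y=1)
  Distance 5: (x=0, y=2)
Total reachable: 9 (grid has 11 open cells total)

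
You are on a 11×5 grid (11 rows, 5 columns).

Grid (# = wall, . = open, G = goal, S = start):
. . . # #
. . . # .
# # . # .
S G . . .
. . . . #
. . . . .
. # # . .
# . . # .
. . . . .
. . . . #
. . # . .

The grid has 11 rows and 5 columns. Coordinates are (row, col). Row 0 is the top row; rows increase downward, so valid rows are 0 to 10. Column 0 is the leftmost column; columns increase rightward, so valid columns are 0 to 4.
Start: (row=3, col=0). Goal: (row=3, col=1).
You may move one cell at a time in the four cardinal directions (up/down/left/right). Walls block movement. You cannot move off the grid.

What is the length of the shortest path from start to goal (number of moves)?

BFS from (row=3, col=0) until reaching (row=3, col=1):
  Distance 0: (row=3, col=0)
  Distance 1: (row=3, col=1), (row=4, col=0)  <- goal reached here
One shortest path (1 moves): (row=3, col=0) -> (row=3, col=1)

Answer: Shortest path length: 1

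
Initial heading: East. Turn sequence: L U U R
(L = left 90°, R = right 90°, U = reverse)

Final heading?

Start: East
  L (left (90° counter-clockwise)) -> North
  U (U-turn (180°)) -> South
  U (U-turn (180°)) -> North
  R (right (90° clockwise)) -> East
Final: East

Answer: Final heading: East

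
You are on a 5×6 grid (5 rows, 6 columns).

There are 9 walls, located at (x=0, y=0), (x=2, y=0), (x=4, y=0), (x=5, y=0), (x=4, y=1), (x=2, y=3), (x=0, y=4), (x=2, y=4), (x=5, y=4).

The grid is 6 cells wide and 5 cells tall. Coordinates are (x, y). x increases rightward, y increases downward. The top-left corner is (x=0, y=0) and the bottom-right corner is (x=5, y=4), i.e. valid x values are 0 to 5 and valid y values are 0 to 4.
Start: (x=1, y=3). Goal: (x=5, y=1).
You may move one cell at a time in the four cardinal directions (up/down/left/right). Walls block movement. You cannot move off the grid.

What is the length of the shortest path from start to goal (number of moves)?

BFS from (x=1, y=3) until reaching (x=5, y=1):
  Distance 0: (x=1, y=3)
  Distance 1: (x=1, y=2), (x=0, y=3), (x=1, y=4)
  Distance 2: (x=1, y=1), (x=0, y=2), (x=2, y=2)
  Distance 3: (x=1, y=0), (x=0, y=1), (x=2, y=1), (x=3, y=2)
  Distance 4: (x=3, y=1), (x=4, y=2), (x=3, y=3)
  Distance 5: (x=3, y=0), (x=5, y=2), (x=4, y=3), (x=3, y=4)
  Distance 6: (x=5, y=1), (x=5, y=3), (x=4, y=4)  <- goal reached here
One shortest path (6 moves): (x=1, y=3) -> (x=1, y=2) -> (x=2, y=2) -> (x=3, y=2) -> (x=4, y=2) -> (x=5, y=2) -> (x=5, y=1)

Answer: Shortest path length: 6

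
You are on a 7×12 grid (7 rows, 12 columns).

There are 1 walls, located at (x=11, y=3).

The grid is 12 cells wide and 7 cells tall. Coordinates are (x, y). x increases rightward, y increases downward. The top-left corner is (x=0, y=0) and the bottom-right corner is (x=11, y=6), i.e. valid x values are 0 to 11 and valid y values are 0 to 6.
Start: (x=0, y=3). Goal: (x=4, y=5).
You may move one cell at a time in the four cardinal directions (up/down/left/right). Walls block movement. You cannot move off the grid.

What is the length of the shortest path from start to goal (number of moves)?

Answer: Shortest path length: 6

Derivation:
BFS from (x=0, y=3) until reaching (x=4, y=5):
  Distance 0: (x=0, y=3)
  Distance 1: (x=0, y=2), (x=1, y=3), (x=0, y=4)
  Distance 2: (x=0, y=1), (x=1, y=2), (x=2, y=3), (x=1, y=4), (x=0, y=5)
  Distance 3: (x=0, y=0), (x=1, y=1), (x=2, y=2), (x=3, y=3), (x=2, y=4), (x=1, y=5), (x=0, y=6)
  Distance 4: (x=1, y=0), (x=2, y=1), (x=3, y=2), (x=4, y=3), (x=3, y=4), (x=2, y=5), (x=1, y=6)
  Distance 5: (x=2, y=0), (x=3, y=1), (x=4, y=2), (x=5, y=3), (x=4, y=4), (x=3, y=5), (x=2, y=6)
  Distance 6: (x=3, y=0), (x=4, y=1), (x=5, y=2), (x=6, y=3), (x=5, y=4), (x=4, y=5), (x=3, y=6)  <- goal reached here
One shortest path (6 moves): (x=0, y=3) -> (x=1, y=3) -> (x=2, y=3) -> (x=3, y=3) -> (x=4, y=3) -> (x=4, y=4) -> (x=4, y=5)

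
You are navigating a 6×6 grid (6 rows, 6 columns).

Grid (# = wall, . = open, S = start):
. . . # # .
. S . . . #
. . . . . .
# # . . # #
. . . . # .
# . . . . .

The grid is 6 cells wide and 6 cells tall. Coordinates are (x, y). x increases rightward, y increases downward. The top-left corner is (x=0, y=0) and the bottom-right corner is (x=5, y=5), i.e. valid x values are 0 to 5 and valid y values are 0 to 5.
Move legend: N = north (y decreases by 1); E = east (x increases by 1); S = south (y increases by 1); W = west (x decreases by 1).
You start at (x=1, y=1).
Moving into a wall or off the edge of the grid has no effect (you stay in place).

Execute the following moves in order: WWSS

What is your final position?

Answer: Final position: (x=0, y=2)

Derivation:
Start: (x=1, y=1)
  W (west): (x=1, y=1) -> (x=0, y=1)
  W (west): blocked, stay at (x=0, y=1)
  S (south): (x=0, y=1) -> (x=0, y=2)
  S (south): blocked, stay at (x=0, y=2)
Final: (x=0, y=2)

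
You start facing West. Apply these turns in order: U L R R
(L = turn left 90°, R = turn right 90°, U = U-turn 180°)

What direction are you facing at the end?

Start: West
  U (U-turn (180°)) -> East
  L (left (90° counter-clockwise)) -> North
  R (right (90° clockwise)) -> East
  R (right (90° clockwise)) -> South
Final: South

Answer: Final heading: South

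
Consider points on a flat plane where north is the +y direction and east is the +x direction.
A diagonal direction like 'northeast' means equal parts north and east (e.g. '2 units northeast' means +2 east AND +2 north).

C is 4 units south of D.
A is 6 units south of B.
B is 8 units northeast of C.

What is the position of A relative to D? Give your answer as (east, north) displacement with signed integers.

Answer: A is at (east=8, north=-2) relative to D.

Derivation:
Place D at the origin (east=0, north=0).
  C is 4 units south of D: delta (east=+0, north=-4); C at (east=0, north=-4).
  B is 8 units northeast of C: delta (east=+8, north=+8); B at (east=8, north=4).
  A is 6 units south of B: delta (east=+0, north=-6); A at (east=8, north=-2).
Therefore A relative to D: (east=8, north=-2).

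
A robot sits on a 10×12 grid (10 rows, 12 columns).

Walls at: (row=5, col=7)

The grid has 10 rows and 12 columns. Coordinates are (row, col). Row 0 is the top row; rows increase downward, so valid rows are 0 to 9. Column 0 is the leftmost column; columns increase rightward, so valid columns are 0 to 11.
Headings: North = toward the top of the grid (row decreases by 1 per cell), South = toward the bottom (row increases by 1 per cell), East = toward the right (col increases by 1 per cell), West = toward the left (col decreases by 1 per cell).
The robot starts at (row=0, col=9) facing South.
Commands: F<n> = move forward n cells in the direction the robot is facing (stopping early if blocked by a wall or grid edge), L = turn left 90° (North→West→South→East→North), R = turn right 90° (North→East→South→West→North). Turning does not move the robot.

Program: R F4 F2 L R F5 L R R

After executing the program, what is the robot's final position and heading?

Start: (row=0, col=9), facing South
  R: turn right, now facing West
  F4: move forward 4, now at (row=0, col=5)
  F2: move forward 2, now at (row=0, col=3)
  L: turn left, now facing South
  R: turn right, now facing West
  F5: move forward 3/5 (blocked), now at (row=0, col=0)
  L: turn left, now facing South
  R: turn right, now facing West
  R: turn right, now facing North
Final: (row=0, col=0), facing North

Answer: Final position: (row=0, col=0), facing North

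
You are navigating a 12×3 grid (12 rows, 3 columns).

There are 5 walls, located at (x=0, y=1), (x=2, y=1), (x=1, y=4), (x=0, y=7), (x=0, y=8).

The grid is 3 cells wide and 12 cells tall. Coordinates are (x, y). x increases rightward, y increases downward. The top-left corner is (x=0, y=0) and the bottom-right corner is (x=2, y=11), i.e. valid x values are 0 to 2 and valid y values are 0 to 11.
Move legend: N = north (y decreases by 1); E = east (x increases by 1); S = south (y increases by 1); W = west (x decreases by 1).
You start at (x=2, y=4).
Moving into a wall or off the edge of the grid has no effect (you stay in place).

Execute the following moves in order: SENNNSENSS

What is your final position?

Start: (x=2, y=4)
  S (south): (x=2, y=4) -> (x=2, y=5)
  E (east): blocked, stay at (x=2, y=5)
  N (north): (x=2, y=5) -> (x=2, y=4)
  N (north): (x=2, y=4) -> (x=2, y=3)
  N (north): (x=2, y=3) -> (x=2, y=2)
  S (south): (x=2, y=2) -> (x=2, y=3)
  E (east): blocked, stay at (x=2, y=3)
  N (north): (x=2, y=3) -> (x=2, y=2)
  S (south): (x=2, y=2) -> (x=2, y=3)
  S (south): (x=2, y=3) -> (x=2, y=4)
Final: (x=2, y=4)

Answer: Final position: (x=2, y=4)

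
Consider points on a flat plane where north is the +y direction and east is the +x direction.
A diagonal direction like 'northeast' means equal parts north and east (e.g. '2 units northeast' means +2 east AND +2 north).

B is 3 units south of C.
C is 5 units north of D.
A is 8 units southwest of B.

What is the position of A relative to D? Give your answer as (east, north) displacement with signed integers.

Answer: A is at (east=-8, north=-6) relative to D.

Derivation:
Place D at the origin (east=0, north=0).
  C is 5 units north of D: delta (east=+0, north=+5); C at (east=0, north=5).
  B is 3 units south of C: delta (east=+0, north=-3); B at (east=0, north=2).
  A is 8 units southwest of B: delta (east=-8, north=-8); A at (east=-8, north=-6).
Therefore A relative to D: (east=-8, north=-6).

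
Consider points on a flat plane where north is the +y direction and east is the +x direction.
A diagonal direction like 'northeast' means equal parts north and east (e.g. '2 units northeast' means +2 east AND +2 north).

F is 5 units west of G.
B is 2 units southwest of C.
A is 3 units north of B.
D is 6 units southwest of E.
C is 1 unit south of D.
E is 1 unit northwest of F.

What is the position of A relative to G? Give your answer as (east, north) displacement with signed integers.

Place G at the origin (east=0, north=0).
  F is 5 units west of G: delta (east=-5, north=+0); F at (east=-5, north=0).
  E is 1 unit northwest of F: delta (east=-1, north=+1); E at (east=-6, north=1).
  D is 6 units southwest of E: delta (east=-6, north=-6); D at (east=-12, north=-5).
  C is 1 unit south of D: delta (east=+0, north=-1); C at (east=-12, north=-6).
  B is 2 units southwest of C: delta (east=-2, north=-2); B at (east=-14, north=-8).
  A is 3 units north of B: delta (east=+0, north=+3); A at (east=-14, north=-5).
Therefore A relative to G: (east=-14, north=-5).

Answer: A is at (east=-14, north=-5) relative to G.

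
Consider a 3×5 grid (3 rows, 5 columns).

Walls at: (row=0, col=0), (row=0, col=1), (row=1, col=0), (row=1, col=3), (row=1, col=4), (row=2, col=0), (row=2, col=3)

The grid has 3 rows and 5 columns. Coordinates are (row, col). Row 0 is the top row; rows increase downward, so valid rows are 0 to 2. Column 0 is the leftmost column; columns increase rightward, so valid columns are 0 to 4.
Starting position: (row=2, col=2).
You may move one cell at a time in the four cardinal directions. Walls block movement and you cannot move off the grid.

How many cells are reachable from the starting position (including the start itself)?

BFS flood-fill from (row=2, col=2):
  Distance 0: (row=2, col=2)
  Distance 1: (row=1, col=2), (row=2, col=1)
  Distance 2: (row=0, col=2), (row=1, col=1)
  Distance 3: (row=0, col=3)
  Distance 4: (row=0, col=4)
Total reachable: 7 (grid has 8 open cells total)

Answer: Reachable cells: 7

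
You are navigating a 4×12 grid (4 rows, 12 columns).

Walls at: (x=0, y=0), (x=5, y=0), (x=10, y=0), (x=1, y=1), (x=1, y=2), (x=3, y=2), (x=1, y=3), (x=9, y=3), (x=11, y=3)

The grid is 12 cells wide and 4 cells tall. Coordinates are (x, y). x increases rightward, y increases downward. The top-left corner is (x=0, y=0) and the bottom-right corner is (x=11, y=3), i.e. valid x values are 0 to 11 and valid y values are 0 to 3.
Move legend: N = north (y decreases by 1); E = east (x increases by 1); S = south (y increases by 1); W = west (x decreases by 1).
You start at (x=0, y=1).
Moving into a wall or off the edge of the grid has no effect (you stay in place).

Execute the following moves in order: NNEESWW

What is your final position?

Start: (x=0, y=1)
  N (north): blocked, stay at (x=0, y=1)
  N (north): blocked, stay at (x=0, y=1)
  E (east): blocked, stay at (x=0, y=1)
  E (east): blocked, stay at (x=0, y=1)
  S (south): (x=0, y=1) -> (x=0, y=2)
  W (west): blocked, stay at (x=0, y=2)
  W (west): blocked, stay at (x=0, y=2)
Final: (x=0, y=2)

Answer: Final position: (x=0, y=2)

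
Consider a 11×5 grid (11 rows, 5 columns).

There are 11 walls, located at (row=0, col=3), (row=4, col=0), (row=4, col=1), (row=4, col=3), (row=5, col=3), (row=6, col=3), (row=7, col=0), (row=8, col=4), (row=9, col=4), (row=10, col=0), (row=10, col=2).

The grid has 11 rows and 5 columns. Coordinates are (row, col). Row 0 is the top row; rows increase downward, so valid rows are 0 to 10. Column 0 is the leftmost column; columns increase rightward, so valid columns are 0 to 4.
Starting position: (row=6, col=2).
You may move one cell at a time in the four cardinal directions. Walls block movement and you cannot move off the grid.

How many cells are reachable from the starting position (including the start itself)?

BFS flood-fill from (row=6, col=2):
  Distance 0: (row=6, col=2)
  Distance 1: (row=5, col=2), (row=6, col=1), (row=7, col=2)
  Distance 2: (row=4, col=2), (row=5, col=1), (row=6, col=0), (row=7, col=1), (row=7, col=3), (row=8, col=2)
  Distance 3: (row=3, col=2), (row=5, col=0), (row=7, col=4), (row=8, col=1), (row=8, col=3), (row=9, col=2)
  Distance 4: (row=2, col=2), (row=3, col=1), (row=3, col=3), (row=6, col=4), (row=8, col=0), (row=9, col=1), (row=9, col=3)
  Distance 5: (row=1, col=2), (row=2, col=1), (row=2, col=3), (row=3, col=0), (row=3, col=4), (row=5, col=4), (row=9, col=0), (row=10, col=1), (row=10, col=3)
  Distance 6: (row=0, col=2), (row=1, col=1), (row=1, col=3), (row=2, col=0), (row=2, col=4), (row=4, col=4), (row=10, col=4)
  Distance 7: (row=0, col=1), (row=1, col=0), (row=1, col=4)
  Distance 8: (row=0, col=0), (row=0, col=4)
Total reachable: 44 (grid has 44 open cells total)

Answer: Reachable cells: 44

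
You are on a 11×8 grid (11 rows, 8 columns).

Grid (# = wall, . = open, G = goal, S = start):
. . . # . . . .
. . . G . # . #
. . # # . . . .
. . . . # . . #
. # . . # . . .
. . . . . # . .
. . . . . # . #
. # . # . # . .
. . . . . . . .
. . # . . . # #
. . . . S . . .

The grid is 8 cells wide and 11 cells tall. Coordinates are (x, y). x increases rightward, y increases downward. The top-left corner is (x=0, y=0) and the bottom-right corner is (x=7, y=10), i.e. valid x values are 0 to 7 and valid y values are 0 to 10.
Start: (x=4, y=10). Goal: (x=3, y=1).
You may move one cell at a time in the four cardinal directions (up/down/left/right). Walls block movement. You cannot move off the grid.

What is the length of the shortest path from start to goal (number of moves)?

Answer: Shortest path length: 14

Derivation:
BFS from (x=4, y=10) until reaching (x=3, y=1):
  Distance 0: (x=4, y=10)
  Distance 1: (x=4, y=9), (x=3, y=10), (x=5, y=10)
  Distance 2: (x=4, y=8), (x=3, y=9), (x=5, y=9), (x=2, y=10), (x=6, y=10)
  Distance 3: (x=4, y=7), (x=3, y=8), (x=5, y=8), (x=1, y=10), (x=7, y=10)
  Distance 4: (x=4, y=6), (x=2, y=8), (x=6, y=8), (x=1, y=9), (x=0, y=10)
  Distance 5: (x=4, y=5), (x=3, y=6), (x=2, y=7), (x=6, y=7), (x=1, y=8), (x=7, y=8), (x=0, y=9)
  Distance 6: (x=3, y=5), (x=2, y=6), (x=6, y=6), (x=7, y=7), (x=0, y=8)
  Distance 7: (x=3, y=4), (x=2, y=5), (x=6, y=5), (x=1, y=6), (x=0, y=7)
  Distance 8: (x=3, y=3), (x=2, y=4), (x=6, y=4), (x=1, y=5), (x=7, y=5), (x=0, y=6)
  Distance 9: (x=2, y=3), (x=6, y=3), (x=5, y=4), (x=7, y=4), (x=0, y=5)
  Distance 10: (x=6, y=2), (x=1, y=3), (x=5, y=3), (x=0, y=4)
  Distance 11: (x=6, y=1), (x=1, y=2), (x=5, y=2), (x=7, y=2), (x=0, y=3)
  Distance 12: (x=6, y=0), (x=1, y=1), (x=0, y=2), (x=4, y=2)
  Distance 13: (x=1, y=0), (x=5, y=0), (x=7, y=0), (x=0, y=1), (x=2, y=1), (x=4, y=1)
  Distance 14: (x=0, y=0), (x=2, y=0), (x=4, y=0), (x=3, y=1)  <- goal reached here
One shortest path (14 moves): (x=4, y=10) -> (x=5, y=10) -> (x=5, y=9) -> (x=5, y=8) -> (x=6, y=8) -> (x=6, y=7) -> (x=6, y=6) -> (x=6, y=5) -> (x=6, y=4) -> (x=5, y=4) -> (x=5, y=3) -> (x=5, y=2) -> (x=4, y=2) -> (x=4, y=1) -> (x=3, y=1)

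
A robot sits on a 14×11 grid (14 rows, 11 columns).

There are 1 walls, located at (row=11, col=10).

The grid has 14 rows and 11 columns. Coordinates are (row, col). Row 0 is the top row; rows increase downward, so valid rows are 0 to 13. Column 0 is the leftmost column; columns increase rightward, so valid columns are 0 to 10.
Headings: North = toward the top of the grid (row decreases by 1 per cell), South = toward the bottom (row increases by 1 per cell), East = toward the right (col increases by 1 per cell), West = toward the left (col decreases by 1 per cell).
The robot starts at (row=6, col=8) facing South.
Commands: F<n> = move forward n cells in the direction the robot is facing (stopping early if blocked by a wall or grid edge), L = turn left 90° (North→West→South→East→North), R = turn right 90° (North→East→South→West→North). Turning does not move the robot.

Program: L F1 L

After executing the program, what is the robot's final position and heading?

Start: (row=6, col=8), facing South
  L: turn left, now facing East
  F1: move forward 1, now at (row=6, col=9)
  L: turn left, now facing North
Final: (row=6, col=9), facing North

Answer: Final position: (row=6, col=9), facing North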